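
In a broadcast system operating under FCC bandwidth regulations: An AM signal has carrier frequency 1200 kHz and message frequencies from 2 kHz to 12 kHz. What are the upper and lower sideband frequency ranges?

Upper sideband (USB) = fc + [fm_low, fm_high] = 1200 + [2, 12] = [1202, 1212] kHz
Lower sideband (LSB) = fc - [fm_high, fm_low] = 1200 - [12, 2] = [1188, 1198] kHz
Total occupied spectrum: 1188 kHz to 1212 kHz (plus carrier at 1200 kHz)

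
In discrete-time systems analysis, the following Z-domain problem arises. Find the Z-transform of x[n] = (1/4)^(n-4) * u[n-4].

Time-shifting property: if X(z) = Z{x[n]}, then Z{x[n-d]} = z^(-d) * X(z)
X(z) = z/(z - 1/4) for x[n] = (1/4)^n * u[n]
Z{x[n-4]} = z^(-4) * z/(z - 1/4) = z^(-3)/(z - 1/4)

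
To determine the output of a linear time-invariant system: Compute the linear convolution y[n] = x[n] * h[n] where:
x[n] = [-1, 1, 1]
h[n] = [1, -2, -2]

y[n] = sum_k x[k]*h[n-k]. Output length = len(x) + len(h) - 1 = 3 + 3 - 1 = 5.
y[0] = -1*1 = -1
y[1] = 1*1 + -1*-2 = 3
y[2] = 1*1 + 1*-2 + -1*-2 = 1
y[3] = 1*-2 + 1*-2 = -4
y[4] = 1*-2 = -2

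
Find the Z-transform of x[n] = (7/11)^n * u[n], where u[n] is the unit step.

The Z-transform of a^n * u[n] is z/(z-a) for |z| > |a|.
Here a = 7/11, so X(z) = z/(z - (7/11)) = 11z/(11z - 7)
ROC: |z| > 7/11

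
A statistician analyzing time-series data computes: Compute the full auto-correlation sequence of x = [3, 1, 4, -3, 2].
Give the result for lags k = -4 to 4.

r_xx[k] = sum_m x[m]*x[m+k], indexed from 0, for k = -4 to 4:
  r_xx[-4] = x[4]*x[0] = 6
  r_xx[-3] = x[3]*x[0] + x[4]*x[1] = -7
  r_xx[-2] = x[2]*x[0] + x[3]*x[1] + x[4]*x[2] = 17
  r_xx[-1] = x[1]*x[0] + x[2]*x[1] + x[3]*x[2] + x[4]*x[3] = -11
  r_xx[0] = x[0]*x[0] + x[1]*x[1] + x[2]*x[2] + x[3]*x[3] + x[4]*x[4] = 39
  r_xx[1] = x[0]*x[1] + x[1]*x[2] + x[2]*x[3] + x[3]*x[4] = -11
  r_xx[2] = x[0]*x[2] + x[1]*x[3] + x[2]*x[4] = 17
  r_xx[3] = x[0]*x[3] + x[1]*x[4] = -7
  r_xx[4] = x[0]*x[4] = 6
r_xx = [6, -7, 17, -11, 39, -11, 17, -7, 6]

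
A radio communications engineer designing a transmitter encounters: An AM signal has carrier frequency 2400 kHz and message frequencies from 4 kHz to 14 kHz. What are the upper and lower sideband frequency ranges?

Upper sideband (USB) = fc + [fm_low, fm_high] = 2400 + [4, 14] = [2404, 2414] kHz
Lower sideband (LSB) = fc - [fm_high, fm_low] = 2400 - [14, 4] = [2386, 2396] kHz
Total occupied spectrum: 2386 kHz to 2414 kHz (plus carrier at 2400 kHz)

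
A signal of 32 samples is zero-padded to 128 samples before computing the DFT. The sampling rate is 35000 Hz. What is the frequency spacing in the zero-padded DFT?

Original DFT: N = 32, resolution = f_s/N = 35000/32 = 4375/4 Hz
Zero-padded DFT: N = 128, resolution = f_s/N = 35000/128 = 4375/16 Hz
Zero-padding interpolates the spectrum (finer frequency grid)
but does NOT improve the true spectral resolution (ability to resolve close frequencies).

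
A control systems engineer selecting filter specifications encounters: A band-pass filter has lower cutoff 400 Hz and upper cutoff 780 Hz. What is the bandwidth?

Bandwidth = f_high - f_low
= 780 Hz - 400 Hz = 380 Hz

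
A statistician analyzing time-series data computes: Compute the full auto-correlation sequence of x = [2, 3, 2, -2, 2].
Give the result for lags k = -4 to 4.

r_xx[k] = sum_m x[m]*x[m+k], indexed from 0, for k = -4 to 4:
  r_xx[-4] = x[4]*x[0] = 4
  r_xx[-3] = x[3]*x[0] + x[4]*x[1] = 2
  r_xx[-2] = x[2]*x[0] + x[3]*x[1] + x[4]*x[2] = 2
  r_xx[-1] = x[1]*x[0] + x[2]*x[1] + x[3]*x[2] + x[4]*x[3] = 4
  r_xx[0] = x[0]*x[0] + x[1]*x[1] + x[2]*x[2] + x[3]*x[3] + x[4]*x[4] = 25
  r_xx[1] = x[0]*x[1] + x[1]*x[2] + x[2]*x[3] + x[3]*x[4] = 4
  r_xx[2] = x[0]*x[2] + x[1]*x[3] + x[2]*x[4] = 2
  r_xx[3] = x[0]*x[3] + x[1]*x[4] = 2
  r_xx[4] = x[0]*x[4] = 4
r_xx = [4, 2, 2, 4, 25, 4, 2, 2, 4]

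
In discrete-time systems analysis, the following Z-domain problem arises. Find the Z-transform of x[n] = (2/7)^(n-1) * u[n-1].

Time-shifting property: if X(z) = Z{x[n]}, then Z{x[n-d]} = z^(-d) * X(z)
X(z) = z/(z - 2/7) for x[n] = (2/7)^n * u[n]
Z{x[n-1]} = z^(-1) * z/(z - 2/7) = 1/(z - 2/7)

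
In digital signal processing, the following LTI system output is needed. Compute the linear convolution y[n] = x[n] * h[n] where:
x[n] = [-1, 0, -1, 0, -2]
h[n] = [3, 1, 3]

y[n] = sum_k x[k]*h[n-k]. Output length = len(x) + len(h) - 1 = 5 + 3 - 1 = 7.
y[0] = -1*3 = -3
y[1] = 0*3 + -1*1 = -1
y[2] = -1*3 + 0*1 + -1*3 = -6
y[3] = 0*3 + -1*1 + 0*3 = -1
y[4] = -2*3 + 0*1 + -1*3 = -9
y[5] = -2*1 + 0*3 = -2
y[6] = -2*3 = -6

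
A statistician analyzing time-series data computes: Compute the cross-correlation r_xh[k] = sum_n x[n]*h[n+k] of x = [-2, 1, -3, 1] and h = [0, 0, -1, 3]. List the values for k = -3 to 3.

Both sequences indexed from 0 and zero outside their support.
Lags with overlap: k = -3 to 3.
  r_xh[-3] = x[3]*h[0] = 0
  r_xh[-2] = x[2]*h[0] + x[3]*h[1] = 0
  r_xh[-1] = x[1]*h[0] + x[2]*h[1] + x[3]*h[2] = -1
  r_xh[0] = x[0]*h[0] + x[1]*h[1] + x[2]*h[2] + x[3]*h[3] = 6
  r_xh[1] = x[0]*h[1] + x[1]*h[2] + x[2]*h[3] = -10
  r_xh[2] = x[0]*h[2] + x[1]*h[3] = 5
  r_xh[3] = x[0]*h[3] = -6
r_xh = [0, 0, -1, 6, -10, 5, -6] (for k = -3, ..., 3)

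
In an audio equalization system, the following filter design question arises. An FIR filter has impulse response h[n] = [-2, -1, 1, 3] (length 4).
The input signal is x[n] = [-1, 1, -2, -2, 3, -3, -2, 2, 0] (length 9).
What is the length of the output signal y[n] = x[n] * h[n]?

For linear convolution, the output length is:
len(y) = len(x) + len(h) - 1 = 9 + 4 - 1 = 12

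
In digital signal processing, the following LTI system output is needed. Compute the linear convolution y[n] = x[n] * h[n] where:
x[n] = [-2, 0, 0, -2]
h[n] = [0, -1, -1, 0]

y[n] = sum_k x[k]*h[n-k]. Output length = len(x) + len(h) - 1 = 4 + 4 - 1 = 7.
y[0] = -2*0 = 0
y[1] = 0*0 + -2*-1 = 2
y[2] = 0*0 + 0*-1 + -2*-1 = 2
y[3] = -2*0 + 0*-1 + 0*-1 + -2*0 = 0
y[4] = -2*-1 + 0*-1 + 0*0 = 2
y[5] = -2*-1 + 0*0 = 2
y[6] = -2*0 = 0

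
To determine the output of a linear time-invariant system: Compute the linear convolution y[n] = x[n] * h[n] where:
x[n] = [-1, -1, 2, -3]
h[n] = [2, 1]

y[n] = sum_k x[k]*h[n-k]. Output length = len(x) + len(h) - 1 = 4 + 2 - 1 = 5.
y[0] = -1*2 = -2
y[1] = -1*2 + -1*1 = -3
y[2] = 2*2 + -1*1 = 3
y[3] = -3*2 + 2*1 = -4
y[4] = -3*1 = -3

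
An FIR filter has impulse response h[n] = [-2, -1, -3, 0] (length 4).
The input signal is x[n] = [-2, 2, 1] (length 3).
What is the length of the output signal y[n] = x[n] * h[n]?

For linear convolution, the output length is:
len(y) = len(x) + len(h) - 1 = 3 + 4 - 1 = 6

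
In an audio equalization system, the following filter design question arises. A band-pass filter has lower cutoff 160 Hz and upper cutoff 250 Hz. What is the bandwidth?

Bandwidth = f_high - f_low
= 250 Hz - 160 Hz = 90 Hz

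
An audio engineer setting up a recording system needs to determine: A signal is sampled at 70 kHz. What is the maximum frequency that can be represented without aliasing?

The maximum frequency that can be represented without aliasing
is the Nyquist frequency: f_max = f_s / 2 = 70 kHz / 2 = 35 kHz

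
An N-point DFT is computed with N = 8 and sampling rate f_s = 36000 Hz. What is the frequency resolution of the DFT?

DFT frequency resolution = f_s / N
= 36000 / 8 = 4500 Hz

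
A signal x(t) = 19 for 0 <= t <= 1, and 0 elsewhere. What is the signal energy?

Energy = integral of |x(t)|^2 dt over the signal duration
= 19^2 * 1 = 361 * 1 = 361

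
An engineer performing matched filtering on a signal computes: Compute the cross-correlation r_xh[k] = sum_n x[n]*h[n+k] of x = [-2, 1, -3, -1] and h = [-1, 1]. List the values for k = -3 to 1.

Both sequences indexed from 0 and zero outside their support.
Lags with overlap: k = -3 to 1.
  r_xh[-3] = x[3]*h[0] = 1
  r_xh[-2] = x[2]*h[0] + x[3]*h[1] = 2
  r_xh[-1] = x[1]*h[0] + x[2]*h[1] = -4
  r_xh[0] = x[0]*h[0] + x[1]*h[1] = 3
  r_xh[1] = x[0]*h[1] = -2
r_xh = [1, 2, -4, 3, -2] (for k = -3, ..., 1)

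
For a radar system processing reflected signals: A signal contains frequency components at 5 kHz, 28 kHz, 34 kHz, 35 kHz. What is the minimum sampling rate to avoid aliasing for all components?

The highest frequency component is f_max = 35 kHz.
Nyquist rate = 2 * f_max = 2 * 35 kHz = 70 kHz.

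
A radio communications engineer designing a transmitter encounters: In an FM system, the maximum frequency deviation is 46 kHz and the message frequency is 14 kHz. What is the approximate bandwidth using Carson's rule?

Carson's rule: BW = 2*(delta_f + f_m)
= 2*(46 + 14) kHz = 120 kHz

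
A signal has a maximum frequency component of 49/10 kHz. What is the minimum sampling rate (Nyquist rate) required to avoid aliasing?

By the Nyquist-Shannon sampling theorem,
the minimum sampling rate (Nyquist rate) must be at least 2 * f_max.
Nyquist rate = 2 * 49/10 kHz = 49/5 kHz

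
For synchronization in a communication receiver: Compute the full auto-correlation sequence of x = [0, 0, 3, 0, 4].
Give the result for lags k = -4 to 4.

r_xx[k] = sum_m x[m]*x[m+k], indexed from 0, for k = -4 to 4:
  r_xx[-4] = x[4]*x[0] = 0
  r_xx[-3] = x[3]*x[0] + x[4]*x[1] = 0
  r_xx[-2] = x[2]*x[0] + x[3]*x[1] + x[4]*x[2] = 12
  r_xx[-1] = x[1]*x[0] + x[2]*x[1] + x[3]*x[2] + x[4]*x[3] = 0
  r_xx[0] = x[0]*x[0] + x[1]*x[1] + x[2]*x[2] + x[3]*x[3] + x[4]*x[4] = 25
  r_xx[1] = x[0]*x[1] + x[1]*x[2] + x[2]*x[3] + x[3]*x[4] = 0
  r_xx[2] = x[0]*x[2] + x[1]*x[3] + x[2]*x[4] = 12
  r_xx[3] = x[0]*x[3] + x[1]*x[4] = 0
  r_xx[4] = x[0]*x[4] = 0
r_xx = [0, 0, 12, 0, 25, 0, 12, 0, 0]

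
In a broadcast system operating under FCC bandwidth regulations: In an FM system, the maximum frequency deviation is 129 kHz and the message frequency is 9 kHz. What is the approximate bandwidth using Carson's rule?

Carson's rule: BW = 2*(delta_f + f_m)
= 2*(129 + 9) kHz = 276 kHz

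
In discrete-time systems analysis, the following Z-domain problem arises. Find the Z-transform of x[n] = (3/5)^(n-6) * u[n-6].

Time-shifting property: if X(z) = Z{x[n]}, then Z{x[n-d]} = z^(-d) * X(z)
X(z) = z/(z - 3/5) for x[n] = (3/5)^n * u[n]
Z{x[n-6]} = z^(-6) * z/(z - 3/5) = z^(-5)/(z - 3/5)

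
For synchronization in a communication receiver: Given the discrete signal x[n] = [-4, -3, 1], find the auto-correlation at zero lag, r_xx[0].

The auto-correlation at zero lag r_xx[0] equals the signal energy.
r_xx[0] = sum of x[n]^2 = (-4)^2 + (-3)^2 + 1^2
= 16 + 9 + 1 = 26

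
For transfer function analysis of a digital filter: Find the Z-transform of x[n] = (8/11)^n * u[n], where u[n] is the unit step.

The Z-transform of a^n * u[n] is z/(z-a) for |z| > |a|.
Here a = 8/11, so X(z) = z/(z - (8/11)) = 11z/(11z - 8)
ROC: |z| > 8/11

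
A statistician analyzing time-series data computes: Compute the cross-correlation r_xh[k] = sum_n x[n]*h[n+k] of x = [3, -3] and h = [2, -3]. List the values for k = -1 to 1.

Both sequences indexed from 0 and zero outside their support.
Lags with overlap: k = -1 to 1.
  r_xh[-1] = x[1]*h[0] = -6
  r_xh[0] = x[0]*h[0] + x[1]*h[1] = 15
  r_xh[1] = x[0]*h[1] = -9
r_xh = [-6, 15, -9] (for k = -1, ..., 1)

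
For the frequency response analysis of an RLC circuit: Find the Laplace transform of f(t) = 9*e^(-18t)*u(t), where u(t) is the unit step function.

Standard Laplace transform pair:
e^(-at)*u(t) <-> 1/(s+a)
With a = 18: L{9*e^(-18t)*u(t)} = 9/(s+18), ROC: Re(s) > -18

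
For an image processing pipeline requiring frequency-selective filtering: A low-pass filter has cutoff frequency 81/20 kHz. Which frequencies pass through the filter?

A low-pass filter passes all frequencies below the cutoff frequency 81/20 kHz and attenuates higher frequencies.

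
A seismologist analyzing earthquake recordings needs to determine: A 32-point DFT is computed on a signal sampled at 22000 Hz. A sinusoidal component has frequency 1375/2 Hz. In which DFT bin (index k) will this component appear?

DFT frequency resolution = f_s/N = 22000/32 = 1375/2 Hz
Bin index k = f_signal / resolution = 1375/2 / 1375/2 = 1
The signal frequency 1375/2 Hz falls in DFT bin k = 1.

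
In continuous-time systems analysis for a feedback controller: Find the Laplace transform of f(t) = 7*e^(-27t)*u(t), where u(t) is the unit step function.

Standard Laplace transform pair:
e^(-at)*u(t) <-> 1/(s+a)
With a = 27: L{7*e^(-27t)*u(t)} = 7/(s+27), ROC: Re(s) > -27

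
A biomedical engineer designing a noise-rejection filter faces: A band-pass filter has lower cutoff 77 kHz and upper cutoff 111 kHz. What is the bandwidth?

Bandwidth = f_high - f_low
= 111 kHz - 77 kHz = 34 kHz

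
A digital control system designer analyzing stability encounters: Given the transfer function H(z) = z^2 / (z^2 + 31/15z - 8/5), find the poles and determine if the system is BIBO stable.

Poles are roots of the denominator: z^2 + 31/15z - 8/5 = 0.
Quadratic formula: z = [-(31/15) +/- sqrt((31/15)^2 - 4*(-8/5))] / 2
Discriminant = 961/225 + 32/5 = 2401/225; sqrt = 49/15.
z = (-31/15 +/- 49/15) / 2 => z = 3/5 or z = -8/3.
|p1| = 8/3, |p2| = 3/5.
For BIBO stability, all poles must lie inside the unit circle (|p| < 1).
System is UNSTABLE since at least one |p| >= 1.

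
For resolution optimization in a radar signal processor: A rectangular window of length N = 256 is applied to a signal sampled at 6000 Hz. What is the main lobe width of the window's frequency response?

For a rectangular window of length N,
the main lobe width in frequency is 2*f_s/N.
= 2*6000/256 = 375/8 Hz
This determines the minimum frequency separation for resolving two sinusoids.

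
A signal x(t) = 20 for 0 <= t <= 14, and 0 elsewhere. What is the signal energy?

Energy = integral of |x(t)|^2 dt over the signal duration
= 20^2 * 14 = 400 * 14 = 5600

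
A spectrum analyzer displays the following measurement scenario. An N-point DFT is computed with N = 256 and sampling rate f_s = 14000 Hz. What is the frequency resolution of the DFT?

DFT frequency resolution = f_s / N
= 14000 / 256 = 875/16 Hz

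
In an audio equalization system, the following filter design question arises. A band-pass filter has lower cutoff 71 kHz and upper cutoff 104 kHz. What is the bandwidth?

Bandwidth = f_high - f_low
= 104 kHz - 71 kHz = 33 kHz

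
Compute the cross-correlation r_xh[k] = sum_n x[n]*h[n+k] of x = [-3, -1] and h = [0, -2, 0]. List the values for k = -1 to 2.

Both sequences indexed from 0 and zero outside their support.
Lags with overlap: k = -1 to 2.
  r_xh[-1] = x[1]*h[0] = 0
  r_xh[0] = x[0]*h[0] + x[1]*h[1] = 2
  r_xh[1] = x[0]*h[1] + x[1]*h[2] = 6
  r_xh[2] = x[0]*h[2] = 0
r_xh = [0, 2, 6, 0] (for k = -1, ..., 2)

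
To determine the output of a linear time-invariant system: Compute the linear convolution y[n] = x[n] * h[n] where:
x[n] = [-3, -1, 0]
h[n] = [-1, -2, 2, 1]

y[n] = sum_k x[k]*h[n-k]. Output length = len(x) + len(h) - 1 = 3 + 4 - 1 = 6.
y[0] = -3*-1 = 3
y[1] = -1*-1 + -3*-2 = 7
y[2] = 0*-1 + -1*-2 + -3*2 = -4
y[3] = 0*-2 + -1*2 + -3*1 = -5
y[4] = 0*2 + -1*1 = -1
y[5] = 0*1 = 0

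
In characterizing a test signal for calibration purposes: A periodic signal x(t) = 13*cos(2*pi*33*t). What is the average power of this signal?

Average power of A*cos(wt) is A^2/2.
P = 13^2 / 2 = 169/2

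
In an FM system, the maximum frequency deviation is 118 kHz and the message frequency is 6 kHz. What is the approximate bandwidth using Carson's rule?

Carson's rule: BW = 2*(delta_f + f_m)
= 2*(118 + 6) kHz = 248 kHz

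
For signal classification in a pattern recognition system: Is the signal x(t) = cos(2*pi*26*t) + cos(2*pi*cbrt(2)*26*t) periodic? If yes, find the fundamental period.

f1 = 26 Hz, f2 = 26*cbrt(2) Hz
Ratio f2/f1 = cbrt(2), which is irrational.
Since the frequency ratio is irrational, no common period exists.
The signal is not periodic.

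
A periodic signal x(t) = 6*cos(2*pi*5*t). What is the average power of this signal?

Average power of A*cos(wt) is A^2/2.
P = 6^2 / 2 = 36/2 = 18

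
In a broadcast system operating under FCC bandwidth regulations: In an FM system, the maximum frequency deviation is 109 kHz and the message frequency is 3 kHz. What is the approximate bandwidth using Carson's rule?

Carson's rule: BW = 2*(delta_f + f_m)
= 2*(109 + 3) kHz = 224 kHz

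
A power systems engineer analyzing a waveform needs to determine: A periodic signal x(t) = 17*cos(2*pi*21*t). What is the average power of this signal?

Average power of A*cos(wt) is A^2/2.
P = 17^2 / 2 = 289/2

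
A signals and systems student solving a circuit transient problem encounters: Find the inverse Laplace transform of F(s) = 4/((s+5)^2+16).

Standard pair: w/((s+a)^2+w^2) <-> e^(-at)*sin(wt)*u(t)
With a=5, w=4: f(t) = e^(-5t)*sin(4t)*u(t)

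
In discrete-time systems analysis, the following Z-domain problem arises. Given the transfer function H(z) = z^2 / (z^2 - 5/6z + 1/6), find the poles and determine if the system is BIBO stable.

Poles are roots of the denominator: z^2 - 5/6z + 1/6 = 0.
Quadratic formula: z = [-(-5/6) +/- sqrt((-5/6)^2 - 4*(1/6))] / 2
Discriminant = 25/36 - 2/3 = 1/36; sqrt = 1/6.
z = (5/6 +/- 1/6) / 2 => z = 1/2 or z = 1/3.
|p1| = 1/2, |p2| = 1/3.
For BIBO stability, all poles must lie inside the unit circle (|p| < 1).
System is STABLE since both |p| < 1.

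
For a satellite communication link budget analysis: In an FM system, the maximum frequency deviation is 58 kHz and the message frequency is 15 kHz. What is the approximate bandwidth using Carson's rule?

Carson's rule: BW = 2*(delta_f + f_m)
= 2*(58 + 15) kHz = 146 kHz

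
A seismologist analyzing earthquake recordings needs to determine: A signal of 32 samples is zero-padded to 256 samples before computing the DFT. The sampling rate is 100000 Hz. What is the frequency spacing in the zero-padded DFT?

Original DFT: N = 32, resolution = f_s/N = 100000/32 = 3125 Hz
Zero-padded DFT: N = 256, resolution = f_s/N = 100000/256 = 3125/8 Hz
Zero-padding interpolates the spectrum (finer frequency grid)
but does NOT improve the true spectral resolution (ability to resolve close frequencies).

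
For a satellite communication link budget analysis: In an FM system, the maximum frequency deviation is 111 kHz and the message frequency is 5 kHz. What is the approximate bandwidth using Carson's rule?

Carson's rule: BW = 2*(delta_f + f_m)
= 2*(111 + 5) kHz = 232 kHz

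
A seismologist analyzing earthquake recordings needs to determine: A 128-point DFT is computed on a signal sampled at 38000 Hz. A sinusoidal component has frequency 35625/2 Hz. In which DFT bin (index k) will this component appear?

DFT frequency resolution = f_s/N = 38000/128 = 2375/8 Hz
Bin index k = f_signal / resolution = 35625/2 / 2375/8 = 60
The signal frequency 35625/2 Hz falls in DFT bin k = 60.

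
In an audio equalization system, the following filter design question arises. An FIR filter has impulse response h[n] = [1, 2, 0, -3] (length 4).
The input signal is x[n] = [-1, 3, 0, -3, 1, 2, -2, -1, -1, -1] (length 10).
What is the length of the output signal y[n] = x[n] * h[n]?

For linear convolution, the output length is:
len(y) = len(x) + len(h) - 1 = 10 + 4 - 1 = 13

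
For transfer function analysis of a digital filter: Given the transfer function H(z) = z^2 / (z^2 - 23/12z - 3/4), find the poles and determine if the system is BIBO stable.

Poles are roots of the denominator: z^2 - 23/12z - 3/4 = 0.
Quadratic formula: z = [-(-23/12) +/- sqrt((-23/12)^2 - 4*(-3/4))] / 2
Discriminant = 529/144 + 3 = 961/144; sqrt = 31/12.
z = (23/12 +/- 31/12) / 2 => z = 9/4 or z = -1/3.
|p1| = 9/4, |p2| = 1/3.
For BIBO stability, all poles must lie inside the unit circle (|p| < 1).
System is UNSTABLE since at least one |p| >= 1.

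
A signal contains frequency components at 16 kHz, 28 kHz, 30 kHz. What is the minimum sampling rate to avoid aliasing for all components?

The highest frequency component is f_max = 30 kHz.
Nyquist rate = 2 * f_max = 2 * 30 kHz = 60 kHz.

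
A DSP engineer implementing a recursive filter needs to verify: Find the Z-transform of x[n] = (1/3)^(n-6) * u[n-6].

Time-shifting property: if X(z) = Z{x[n]}, then Z{x[n-d]} = z^(-d) * X(z)
X(z) = z/(z - 1/3) for x[n] = (1/3)^n * u[n]
Z{x[n-6]} = z^(-6) * z/(z - 1/3) = z^(-5)/(z - 1/3)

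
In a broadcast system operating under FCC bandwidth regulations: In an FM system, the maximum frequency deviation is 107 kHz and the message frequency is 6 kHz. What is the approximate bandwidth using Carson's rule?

Carson's rule: BW = 2*(delta_f + f_m)
= 2*(107 + 6) kHz = 226 kHz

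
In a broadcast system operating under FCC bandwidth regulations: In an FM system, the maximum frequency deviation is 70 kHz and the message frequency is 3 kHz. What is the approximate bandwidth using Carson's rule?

Carson's rule: BW = 2*(delta_f + f_m)
= 2*(70 + 3) kHz = 146 kHz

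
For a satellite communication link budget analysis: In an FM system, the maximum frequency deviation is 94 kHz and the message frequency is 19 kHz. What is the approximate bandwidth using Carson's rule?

Carson's rule: BW = 2*(delta_f + f_m)
= 2*(94 + 19) kHz = 226 kHz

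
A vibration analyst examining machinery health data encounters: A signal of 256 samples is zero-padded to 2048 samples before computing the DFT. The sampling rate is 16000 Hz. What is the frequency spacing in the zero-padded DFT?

Original DFT: N = 256, resolution = f_s/N = 16000/256 = 125/2 Hz
Zero-padded DFT: N = 2048, resolution = f_s/N = 16000/2048 = 125/16 Hz
Zero-padding interpolates the spectrum (finer frequency grid)
but does NOT improve the true spectral resolution (ability to resolve close frequencies).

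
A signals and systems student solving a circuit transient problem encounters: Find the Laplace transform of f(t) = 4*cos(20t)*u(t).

Standard pair: cos(wt)*u(t) <-> s/(s^2+w^2)
With w = 20: L{4*cos(20t)*u(t)} = 4s/(s^2+400)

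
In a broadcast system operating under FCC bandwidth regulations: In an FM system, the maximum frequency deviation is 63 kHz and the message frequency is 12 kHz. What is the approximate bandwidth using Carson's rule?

Carson's rule: BW = 2*(delta_f + f_m)
= 2*(63 + 12) kHz = 150 kHz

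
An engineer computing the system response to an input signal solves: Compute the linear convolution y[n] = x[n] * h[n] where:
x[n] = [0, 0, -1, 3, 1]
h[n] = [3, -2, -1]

y[n] = sum_k x[k]*h[n-k]. Output length = len(x) + len(h) - 1 = 5 + 3 - 1 = 7.
y[0] = 0*3 = 0
y[1] = 0*3 + 0*-2 = 0
y[2] = -1*3 + 0*-2 + 0*-1 = -3
y[3] = 3*3 + -1*-2 + 0*-1 = 11
y[4] = 1*3 + 3*-2 + -1*-1 = -2
y[5] = 1*-2 + 3*-1 = -5
y[6] = 1*-1 = -1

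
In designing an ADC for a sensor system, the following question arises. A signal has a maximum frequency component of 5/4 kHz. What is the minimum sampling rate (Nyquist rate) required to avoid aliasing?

By the Nyquist-Shannon sampling theorem,
the minimum sampling rate (Nyquist rate) must be at least 2 * f_max.
Nyquist rate = 2 * 5/4 kHz = 5/2 kHz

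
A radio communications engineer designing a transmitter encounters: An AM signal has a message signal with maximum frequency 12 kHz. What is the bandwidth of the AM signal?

In AM (double-sideband), the bandwidth is twice the message frequency.
BW = 2 * f_m = 2 * 12 kHz = 24 kHz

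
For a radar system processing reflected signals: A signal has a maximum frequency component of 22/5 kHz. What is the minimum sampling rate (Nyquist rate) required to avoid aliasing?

By the Nyquist-Shannon sampling theorem,
the minimum sampling rate (Nyquist rate) must be at least 2 * f_max.
Nyquist rate = 2 * 22/5 kHz = 44/5 kHz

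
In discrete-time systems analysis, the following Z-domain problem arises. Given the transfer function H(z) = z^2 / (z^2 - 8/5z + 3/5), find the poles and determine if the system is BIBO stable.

Poles are roots of the denominator: z^2 - 8/5z + 3/5 = 0.
Quadratic formula: z = [-(-8/5) +/- sqrt((-8/5)^2 - 4*(3/5))] / 2
Discriminant = 64/25 - 12/5 = 4/25; sqrt = 2/5.
z = (8/5 +/- 2/5) / 2 => z = 1 or z = 3/5.
|p1| = 1, |p2| = 3/5.
For BIBO stability, all poles must lie inside the unit circle (|p| < 1).
System is UNSTABLE since at least one |p| >= 1.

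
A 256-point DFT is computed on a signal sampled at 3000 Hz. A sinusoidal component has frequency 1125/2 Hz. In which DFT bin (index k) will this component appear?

DFT frequency resolution = f_s/N = 3000/256 = 375/32 Hz
Bin index k = f_signal / resolution = 1125/2 / 375/32 = 48
The signal frequency 1125/2 Hz falls in DFT bin k = 48.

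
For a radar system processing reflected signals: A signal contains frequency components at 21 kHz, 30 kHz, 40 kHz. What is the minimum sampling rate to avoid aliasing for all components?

The highest frequency component is f_max = 40 kHz.
Nyquist rate = 2 * f_max = 2 * 40 kHz = 80 kHz.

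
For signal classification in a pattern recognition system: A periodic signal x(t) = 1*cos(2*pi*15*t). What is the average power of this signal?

Average power of A*cos(wt) is A^2/2.
P = 1^2 / 2 = 1/2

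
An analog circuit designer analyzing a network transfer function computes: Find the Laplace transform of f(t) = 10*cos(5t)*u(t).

Standard pair: cos(wt)*u(t) <-> s/(s^2+w^2)
With w = 5: L{10*cos(5t)*u(t)} = 10s/(s^2+25)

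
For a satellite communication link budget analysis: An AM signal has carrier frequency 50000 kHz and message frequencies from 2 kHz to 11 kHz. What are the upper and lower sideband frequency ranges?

Upper sideband (USB) = fc + [fm_low, fm_high] = 50000 + [2, 11] = [50002, 50011] kHz
Lower sideband (LSB) = fc - [fm_high, fm_low] = 50000 - [11, 2] = [49989, 49998] kHz
Total occupied spectrum: 49989 kHz to 50011 kHz (plus carrier at 50000 kHz)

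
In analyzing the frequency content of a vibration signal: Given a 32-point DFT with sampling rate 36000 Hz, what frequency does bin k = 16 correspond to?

The frequency of DFT bin k is: f_k = k * f_s / N
f_16 = 16 * 36000 / 32 = 18000 Hz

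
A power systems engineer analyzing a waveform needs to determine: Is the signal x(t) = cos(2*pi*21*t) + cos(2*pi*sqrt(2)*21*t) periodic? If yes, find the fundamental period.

f1 = 21 Hz, f2 = 21*sqrt(2) Hz
Ratio f2/f1 = sqrt(2), which is irrational.
Since the frequency ratio is irrational, no common period exists.
The signal is not periodic.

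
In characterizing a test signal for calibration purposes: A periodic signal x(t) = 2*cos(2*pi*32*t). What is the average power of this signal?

Average power of A*cos(wt) is A^2/2.
P = 2^2 / 2 = 4/2 = 2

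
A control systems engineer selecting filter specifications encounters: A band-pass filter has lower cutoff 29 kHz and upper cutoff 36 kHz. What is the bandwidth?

Bandwidth = f_high - f_low
= 36 kHz - 29 kHz = 7 kHz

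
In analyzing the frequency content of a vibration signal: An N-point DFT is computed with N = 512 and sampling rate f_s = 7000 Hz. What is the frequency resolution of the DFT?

DFT frequency resolution = f_s / N
= 7000 / 512 = 875/64 Hz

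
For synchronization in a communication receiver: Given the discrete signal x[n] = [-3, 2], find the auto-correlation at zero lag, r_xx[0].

The auto-correlation at zero lag r_xx[0] equals the signal energy.
r_xx[0] = sum of x[n]^2 = (-3)^2 + 2^2
= 9 + 4 = 13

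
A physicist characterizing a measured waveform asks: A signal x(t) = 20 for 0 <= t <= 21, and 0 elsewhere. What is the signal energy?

Energy = integral of |x(t)|^2 dt over the signal duration
= 20^2 * 21 = 400 * 21 = 8400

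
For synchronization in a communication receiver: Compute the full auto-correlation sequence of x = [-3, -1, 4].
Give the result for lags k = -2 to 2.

r_xx[k] = sum_m x[m]*x[m+k], indexed from 0, for k = -2 to 2:
  r_xx[-2] = x[2]*x[0] = -12
  r_xx[-1] = x[1]*x[0] + x[2]*x[1] = -1
  r_xx[0] = x[0]*x[0] + x[1]*x[1] + x[2]*x[2] = 26
  r_xx[1] = x[0]*x[1] + x[1]*x[2] = -1
  r_xx[2] = x[0]*x[2] = -12
r_xx = [-12, -1, 26, -1, -12]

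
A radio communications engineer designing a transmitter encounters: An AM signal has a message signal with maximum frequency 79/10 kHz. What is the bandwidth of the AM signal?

In AM (double-sideband), the bandwidth is twice the message frequency.
BW = 2 * f_m = 2 * 79/10 kHz = 79/5 kHz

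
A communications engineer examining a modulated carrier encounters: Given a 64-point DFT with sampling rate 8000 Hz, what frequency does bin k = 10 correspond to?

The frequency of DFT bin k is: f_k = k * f_s / N
f_10 = 10 * 8000 / 64 = 1250 Hz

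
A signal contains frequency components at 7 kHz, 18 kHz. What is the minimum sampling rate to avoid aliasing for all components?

The highest frequency component is f_max = 18 kHz.
Nyquist rate = 2 * f_max = 2 * 18 kHz = 36 kHz.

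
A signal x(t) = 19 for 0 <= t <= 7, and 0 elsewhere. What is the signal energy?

Energy = integral of |x(t)|^2 dt over the signal duration
= 19^2 * 7 = 361 * 7 = 2527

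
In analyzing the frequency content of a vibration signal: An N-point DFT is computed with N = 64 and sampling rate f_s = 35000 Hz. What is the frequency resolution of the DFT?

DFT frequency resolution = f_s / N
= 35000 / 64 = 4375/8 Hz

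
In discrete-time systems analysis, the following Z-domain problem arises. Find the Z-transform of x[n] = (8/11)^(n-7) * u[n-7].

Time-shifting property: if X(z) = Z{x[n]}, then Z{x[n-d]} = z^(-d) * X(z)
X(z) = z/(z - 8/11) for x[n] = (8/11)^n * u[n]
Z{x[n-7]} = z^(-7) * z/(z - 8/11) = z^(-6)/(z - 8/11)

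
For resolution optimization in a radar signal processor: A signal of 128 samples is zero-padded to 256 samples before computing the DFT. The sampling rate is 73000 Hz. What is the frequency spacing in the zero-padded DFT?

Original DFT: N = 128, resolution = f_s/N = 73000/128 = 9125/16 Hz
Zero-padded DFT: N = 256, resolution = f_s/N = 73000/256 = 9125/32 Hz
Zero-padding interpolates the spectrum (finer frequency grid)
but does NOT improve the true spectral resolution (ability to resolve close frequencies).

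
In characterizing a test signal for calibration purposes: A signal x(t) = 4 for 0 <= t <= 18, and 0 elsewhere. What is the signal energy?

Energy = integral of |x(t)|^2 dt over the signal duration
= 4^2 * 18 = 16 * 18 = 288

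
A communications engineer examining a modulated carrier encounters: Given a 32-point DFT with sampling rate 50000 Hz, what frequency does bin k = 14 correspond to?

The frequency of DFT bin k is: f_k = k * f_s / N
f_14 = 14 * 50000 / 32 = 21875 Hz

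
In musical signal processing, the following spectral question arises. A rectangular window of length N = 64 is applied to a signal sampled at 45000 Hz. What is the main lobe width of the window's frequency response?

For a rectangular window of length N,
the main lobe width in frequency is 2*f_s/N.
= 2*45000/64 = 5625/4 Hz
This determines the minimum frequency separation for resolving two sinusoids.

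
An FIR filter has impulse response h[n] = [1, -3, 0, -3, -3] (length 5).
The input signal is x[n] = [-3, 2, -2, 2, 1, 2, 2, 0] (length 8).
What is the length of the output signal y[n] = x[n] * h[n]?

For linear convolution, the output length is:
len(y) = len(x) + len(h) - 1 = 8 + 5 - 1 = 12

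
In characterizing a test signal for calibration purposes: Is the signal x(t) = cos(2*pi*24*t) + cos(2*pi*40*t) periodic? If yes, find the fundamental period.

f1 = 24 Hz, f2 = 40 Hz
Period T1 = 1/24, T2 = 1/40
Ratio T1/T2 = 40/24, which is rational.
The signal is periodic with fundamental period T = 1/GCD(24,40) = 1/8 s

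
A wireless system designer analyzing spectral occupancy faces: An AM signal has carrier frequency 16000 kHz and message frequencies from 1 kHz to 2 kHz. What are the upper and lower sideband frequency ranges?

Upper sideband (USB) = fc + [fm_low, fm_high] = 16000 + [1, 2] = [16001, 16002] kHz
Lower sideband (LSB) = fc - [fm_high, fm_low] = 16000 - [2, 1] = [15998, 15999] kHz
Total occupied spectrum: 15998 kHz to 16002 kHz (plus carrier at 16000 kHz)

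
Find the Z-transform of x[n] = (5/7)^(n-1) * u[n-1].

Time-shifting property: if X(z) = Z{x[n]}, then Z{x[n-d]} = z^(-d) * X(z)
X(z) = z/(z - 5/7) for x[n] = (5/7)^n * u[n]
Z{x[n-1]} = z^(-1) * z/(z - 5/7) = 1/(z - 5/7)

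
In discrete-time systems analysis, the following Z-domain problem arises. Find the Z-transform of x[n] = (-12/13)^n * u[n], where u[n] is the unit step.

The Z-transform of a^n * u[n] is z/(z-a) for |z| > |a|.
Here a = -12/13, so X(z) = z/(z - (-12/13)) = 13z/(13z + 12)
ROC: |z| > 12/13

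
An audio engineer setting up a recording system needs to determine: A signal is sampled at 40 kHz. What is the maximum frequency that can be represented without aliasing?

The maximum frequency that can be represented without aliasing
is the Nyquist frequency: f_max = f_s / 2 = 40 kHz / 2 = 20 kHz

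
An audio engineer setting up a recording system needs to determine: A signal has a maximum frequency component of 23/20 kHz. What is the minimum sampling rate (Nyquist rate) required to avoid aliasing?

By the Nyquist-Shannon sampling theorem,
the minimum sampling rate (Nyquist rate) must be at least 2 * f_max.
Nyquist rate = 2 * 23/20 kHz = 23/10 kHz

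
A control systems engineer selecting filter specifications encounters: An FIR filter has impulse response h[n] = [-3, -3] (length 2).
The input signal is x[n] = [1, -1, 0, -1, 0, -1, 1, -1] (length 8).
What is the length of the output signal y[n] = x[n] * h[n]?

For linear convolution, the output length is:
len(y) = len(x) + len(h) - 1 = 8 + 2 - 1 = 9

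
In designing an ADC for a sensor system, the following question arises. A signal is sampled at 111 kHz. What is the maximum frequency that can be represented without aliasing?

The maximum frequency that can be represented without aliasing
is the Nyquist frequency: f_max = f_s / 2 = 111 kHz / 2 = 111/2 kHz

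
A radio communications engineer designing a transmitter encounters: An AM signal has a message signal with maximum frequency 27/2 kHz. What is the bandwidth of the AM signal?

In AM (double-sideband), the bandwidth is twice the message frequency.
BW = 2 * f_m = 2 * 27/2 kHz = 27 kHz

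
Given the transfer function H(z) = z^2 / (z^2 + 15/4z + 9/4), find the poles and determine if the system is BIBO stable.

Poles are roots of the denominator: z^2 + 15/4z + 9/4 = 0.
Quadratic formula: z = [-(15/4) +/- sqrt((15/4)^2 - 4*(9/4))] / 2
Discriminant = 225/16 - 9 = 81/16; sqrt = 9/4.
z = (-15/4 +/- 9/4) / 2 => z = -3/4 or z = -3.
|p1| = 3, |p2| = 3/4.
For BIBO stability, all poles must lie inside the unit circle (|p| < 1).
System is UNSTABLE since at least one |p| >= 1.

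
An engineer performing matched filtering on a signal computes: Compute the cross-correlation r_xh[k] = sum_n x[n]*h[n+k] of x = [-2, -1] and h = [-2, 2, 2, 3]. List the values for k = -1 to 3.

Both sequences indexed from 0 and zero outside their support.
Lags with overlap: k = -1 to 3.
  r_xh[-1] = x[1]*h[0] = 2
  r_xh[0] = x[0]*h[0] + x[1]*h[1] = 2
  r_xh[1] = x[0]*h[1] + x[1]*h[2] = -6
  r_xh[2] = x[0]*h[2] + x[1]*h[3] = -7
  r_xh[3] = x[0]*h[3] = -6
r_xh = [2, 2, -6, -7, -6] (for k = -1, ..., 3)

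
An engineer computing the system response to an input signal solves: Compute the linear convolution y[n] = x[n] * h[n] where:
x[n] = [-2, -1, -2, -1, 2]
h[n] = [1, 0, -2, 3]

y[n] = sum_k x[k]*h[n-k]. Output length = len(x) + len(h) - 1 = 5 + 4 - 1 = 8.
y[0] = -2*1 = -2
y[1] = -1*1 + -2*0 = -1
y[2] = -2*1 + -1*0 + -2*-2 = 2
y[3] = -1*1 + -2*0 + -1*-2 + -2*3 = -5
y[4] = 2*1 + -1*0 + -2*-2 + -1*3 = 3
y[5] = 2*0 + -1*-2 + -2*3 = -4
y[6] = 2*-2 + -1*3 = -7
y[7] = 2*3 = 6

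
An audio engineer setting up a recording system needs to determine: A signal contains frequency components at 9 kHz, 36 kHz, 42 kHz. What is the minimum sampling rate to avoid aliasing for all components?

The highest frequency component is f_max = 42 kHz.
Nyquist rate = 2 * f_max = 2 * 42 kHz = 84 kHz.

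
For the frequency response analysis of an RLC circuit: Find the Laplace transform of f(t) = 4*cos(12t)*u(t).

Standard pair: cos(wt)*u(t) <-> s/(s^2+w^2)
With w = 12: L{4*cos(12t)*u(t)} = 4s/(s^2+144)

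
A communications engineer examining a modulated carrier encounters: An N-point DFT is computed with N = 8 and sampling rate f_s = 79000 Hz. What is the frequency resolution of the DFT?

DFT frequency resolution = f_s / N
= 79000 / 8 = 9875 Hz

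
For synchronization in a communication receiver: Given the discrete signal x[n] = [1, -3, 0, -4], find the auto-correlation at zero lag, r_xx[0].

The auto-correlation at zero lag r_xx[0] equals the signal energy.
r_xx[0] = sum of x[n]^2 = 1^2 + (-3)^2 + 0^2 + (-4)^2
= 1 + 9 + 0 + 16 = 26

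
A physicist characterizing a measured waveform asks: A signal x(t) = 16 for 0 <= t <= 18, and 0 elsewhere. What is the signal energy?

Energy = integral of |x(t)|^2 dt over the signal duration
= 16^2 * 18 = 256 * 18 = 4608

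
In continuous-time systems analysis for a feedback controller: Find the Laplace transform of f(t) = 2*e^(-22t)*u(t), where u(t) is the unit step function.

Standard Laplace transform pair:
e^(-at)*u(t) <-> 1/(s+a)
With a = 22: L{2*e^(-22t)*u(t)} = 2/(s+22), ROC: Re(s) > -22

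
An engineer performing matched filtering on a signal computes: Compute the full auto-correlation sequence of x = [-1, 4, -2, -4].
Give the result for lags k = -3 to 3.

r_xx[k] = sum_m x[m]*x[m+k], indexed from 0, for k = -3 to 3:
  r_xx[-3] = x[3]*x[0] = 4
  r_xx[-2] = x[2]*x[0] + x[3]*x[1] = -14
  r_xx[-1] = x[1]*x[0] + x[2]*x[1] + x[3]*x[2] = -4
  r_xx[0] = x[0]*x[0] + x[1]*x[1] + x[2]*x[2] + x[3]*x[3] = 37
  r_xx[1] = x[0]*x[1] + x[1]*x[2] + x[2]*x[3] = -4
  r_xx[2] = x[0]*x[2] + x[1]*x[3] = -14
  r_xx[3] = x[0]*x[3] = 4
r_xx = [4, -14, -4, 37, -4, -14, 4]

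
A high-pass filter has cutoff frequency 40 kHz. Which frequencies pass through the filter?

A high-pass filter passes all frequencies above the cutoff frequency 40 kHz and attenuates lower frequencies.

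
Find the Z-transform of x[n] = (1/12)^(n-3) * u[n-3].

Time-shifting property: if X(z) = Z{x[n]}, then Z{x[n-d]} = z^(-d) * X(z)
X(z) = z/(z - 1/12) for x[n] = (1/12)^n * u[n]
Z{x[n-3]} = z^(-3) * z/(z - 1/12) = z^(-2)/(z - 1/12)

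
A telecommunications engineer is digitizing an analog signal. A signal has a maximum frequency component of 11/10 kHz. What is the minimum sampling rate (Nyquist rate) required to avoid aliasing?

By the Nyquist-Shannon sampling theorem,
the minimum sampling rate (Nyquist rate) must be at least 2 * f_max.
Nyquist rate = 2 * 11/10 kHz = 11/5 kHz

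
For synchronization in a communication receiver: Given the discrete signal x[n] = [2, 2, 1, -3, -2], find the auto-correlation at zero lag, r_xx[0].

The auto-correlation at zero lag r_xx[0] equals the signal energy.
r_xx[0] = sum of x[n]^2 = 2^2 + 2^2 + 1^2 + (-3)^2 + (-2)^2
= 4 + 4 + 1 + 9 + 4 = 22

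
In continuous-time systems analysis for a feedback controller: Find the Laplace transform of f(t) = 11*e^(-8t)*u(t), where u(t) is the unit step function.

Standard Laplace transform pair:
e^(-at)*u(t) <-> 1/(s+a)
With a = 8: L{11*e^(-8t)*u(t)} = 11/(s+8), ROC: Re(s) > -8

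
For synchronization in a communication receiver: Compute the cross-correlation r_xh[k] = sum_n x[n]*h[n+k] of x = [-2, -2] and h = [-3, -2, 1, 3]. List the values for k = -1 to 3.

Both sequences indexed from 0 and zero outside their support.
Lags with overlap: k = -1 to 3.
  r_xh[-1] = x[1]*h[0] = 6
  r_xh[0] = x[0]*h[0] + x[1]*h[1] = 10
  r_xh[1] = x[0]*h[1] + x[1]*h[2] = 2
  r_xh[2] = x[0]*h[2] + x[1]*h[3] = -8
  r_xh[3] = x[0]*h[3] = -6
r_xh = [6, 10, 2, -8, -6] (for k = -1, ..., 3)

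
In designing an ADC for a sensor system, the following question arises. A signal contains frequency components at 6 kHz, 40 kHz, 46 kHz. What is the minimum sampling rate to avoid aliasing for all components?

The highest frequency component is f_max = 46 kHz.
Nyquist rate = 2 * f_max = 2 * 46 kHz = 92 kHz.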